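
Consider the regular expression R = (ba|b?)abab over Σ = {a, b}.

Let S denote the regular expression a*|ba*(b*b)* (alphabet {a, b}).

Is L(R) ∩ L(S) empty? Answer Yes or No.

Yes

Converting the expression R to a DFA (subset construction, then merging equivalent states) gives the minimal DFA with states {r0, r1, r2, r3, r4, r5, r6, r7}, start state r0, accepting states {r7} and transitions r0: a→r1, b→r2; r1: a→r3, b→r4; r2: a→r5, b→r3; r3: a→r3, b→r3; r4: a→r6, b→r3; r5: a→r1, b→r4; r6: a→r3, b→r7; r7: a→r3, b→r3.
Converting the expression S to a DFA (subset construction, then merging equivalent states) gives the minimal DFA with states {s0, s1, s2, s3, s4}, start state s0, accepting states {s0, s1, s2, s4} and transitions s0: a→s1, b→s2; s1: a→s1, b→s3; s2: a→s2, b→s4; s3: a→s3, b→s3; s4: a→s3, b→s4.
Exploring the product automaton R × S from the start pair (r0, s0), following both machines on each input symbol, reaches 13 state pairs: (r0, s0), (r1, s1), (r2, s2), (r3, s1), (r4, s3), (r5, s2), (r3, s4), (r3, s3), (r6, s3), (r1, s2), (r4, s4), (r7, s3), (r3, s2).
R accepts in {r7} and S accepts in {s0, s1, s2, s4}; no reachable pair has both components accepting, so no string drives both machines to acceptance simultaneously and L(R) ∩ L(S) = ∅.
So no string is accepted by both, and the intersection is empty.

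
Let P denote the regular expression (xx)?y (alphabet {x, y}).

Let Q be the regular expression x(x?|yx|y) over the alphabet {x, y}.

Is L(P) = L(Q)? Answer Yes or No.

No

The string y is accepted by P but rejected by Q.
So L(P) ≠ L(Q).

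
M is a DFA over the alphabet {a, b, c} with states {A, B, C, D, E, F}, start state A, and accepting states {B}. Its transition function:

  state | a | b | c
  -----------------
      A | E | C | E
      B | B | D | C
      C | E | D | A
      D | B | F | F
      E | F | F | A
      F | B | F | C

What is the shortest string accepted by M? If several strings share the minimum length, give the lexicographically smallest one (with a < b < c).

aaa

A breadth-first search from A reaches an accepting state first via the path A → E → F → B on input aaa.
No string of length < 3 is accepted (BFS exhausts all shorter strings without reaching an accepting state), and aaa is the lexicographically least accepting string of length 3.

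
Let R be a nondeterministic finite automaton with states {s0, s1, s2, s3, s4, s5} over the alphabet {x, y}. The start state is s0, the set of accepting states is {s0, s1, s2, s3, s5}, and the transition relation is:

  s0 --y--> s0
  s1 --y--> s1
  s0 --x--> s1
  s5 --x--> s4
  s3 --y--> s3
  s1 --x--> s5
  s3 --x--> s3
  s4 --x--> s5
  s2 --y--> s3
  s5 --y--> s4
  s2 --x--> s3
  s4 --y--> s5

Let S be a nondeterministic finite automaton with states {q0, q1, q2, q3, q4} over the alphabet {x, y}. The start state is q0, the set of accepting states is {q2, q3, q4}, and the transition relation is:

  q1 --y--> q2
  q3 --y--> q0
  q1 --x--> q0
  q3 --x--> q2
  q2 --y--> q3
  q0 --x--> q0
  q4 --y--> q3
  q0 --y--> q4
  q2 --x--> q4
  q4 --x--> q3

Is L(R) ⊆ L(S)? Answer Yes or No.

The empty string ε is in L(R) but not in L(S).
So L(R) ⊄ L(S).

No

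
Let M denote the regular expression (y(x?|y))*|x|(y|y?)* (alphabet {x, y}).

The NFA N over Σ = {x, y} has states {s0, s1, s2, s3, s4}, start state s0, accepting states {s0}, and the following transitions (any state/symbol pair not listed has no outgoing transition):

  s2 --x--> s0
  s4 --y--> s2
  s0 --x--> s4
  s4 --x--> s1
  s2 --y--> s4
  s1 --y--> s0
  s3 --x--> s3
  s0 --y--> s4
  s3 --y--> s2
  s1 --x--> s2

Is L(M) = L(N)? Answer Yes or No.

No

The string x is accepted by M but rejected by N.
So L(M) ≠ L(N).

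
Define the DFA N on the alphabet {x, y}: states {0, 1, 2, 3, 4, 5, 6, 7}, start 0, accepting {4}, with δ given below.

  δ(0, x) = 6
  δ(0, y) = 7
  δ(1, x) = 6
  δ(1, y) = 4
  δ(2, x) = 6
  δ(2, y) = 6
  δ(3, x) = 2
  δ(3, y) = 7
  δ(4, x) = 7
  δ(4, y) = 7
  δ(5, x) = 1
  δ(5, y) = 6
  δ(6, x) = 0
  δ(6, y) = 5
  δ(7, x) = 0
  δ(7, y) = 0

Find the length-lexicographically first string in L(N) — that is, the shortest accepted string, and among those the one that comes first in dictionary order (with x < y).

xyxy

A breadth-first search from 0 reaches an accepting state first via the path 0 → 6 → 5 → 1 → 4 on input xyxy.
No string of length < 4 is accepted (BFS exhausts all shorter strings without reaching an accepting state), and xyxy is the lexicographically least accepting string of length 4.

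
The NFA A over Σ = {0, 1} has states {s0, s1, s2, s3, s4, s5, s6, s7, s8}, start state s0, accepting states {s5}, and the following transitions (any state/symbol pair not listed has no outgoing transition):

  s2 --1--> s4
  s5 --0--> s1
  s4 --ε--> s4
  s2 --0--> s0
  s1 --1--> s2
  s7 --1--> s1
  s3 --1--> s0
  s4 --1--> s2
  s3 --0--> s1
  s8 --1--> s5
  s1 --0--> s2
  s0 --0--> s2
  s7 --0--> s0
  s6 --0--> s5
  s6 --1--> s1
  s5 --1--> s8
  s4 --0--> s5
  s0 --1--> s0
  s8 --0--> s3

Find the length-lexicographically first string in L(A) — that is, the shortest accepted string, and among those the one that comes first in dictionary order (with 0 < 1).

010

A breadth-first search from s0 reaches an accepting state first via the path s0 → s2 → s4 → s5 on input 010.
No string of length < 3 is accepted (BFS exhausts all shorter strings without reaching an accepting state), and 010 is the lexicographically least accepting string of length 3.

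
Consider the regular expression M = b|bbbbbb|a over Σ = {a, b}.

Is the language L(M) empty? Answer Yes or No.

No

The string a matches the expression, so it belongs to L(M).
Since L(M) contains at least one string, it is not empty.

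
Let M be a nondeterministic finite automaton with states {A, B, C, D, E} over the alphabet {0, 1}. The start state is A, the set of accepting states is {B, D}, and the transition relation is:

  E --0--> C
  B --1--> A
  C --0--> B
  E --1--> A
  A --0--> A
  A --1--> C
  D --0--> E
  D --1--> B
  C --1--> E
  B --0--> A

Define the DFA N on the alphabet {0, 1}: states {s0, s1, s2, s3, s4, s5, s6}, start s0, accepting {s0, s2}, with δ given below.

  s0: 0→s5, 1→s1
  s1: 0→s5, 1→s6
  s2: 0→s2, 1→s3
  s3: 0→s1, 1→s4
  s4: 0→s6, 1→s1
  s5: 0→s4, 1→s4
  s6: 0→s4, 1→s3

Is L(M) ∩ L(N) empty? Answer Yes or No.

Yes

Exploring the product automaton M × N from the start pair (A, s0), following both machines on each input symbol, reaches 19 state pairs: (A, s0), (A, s5), (C, s1), (A, s4), (C, s4), (B, s5), (E, s6), (A, s6), (B, s6), (E, s1), (A, s3), (C, s3), (C, s5), (A, s1), (B, s1), (E, s4), (B, s4), (C, s6), (E, s3).
M accepts in {B, D} and N accepts in {s0, s2}; no reachable pair has both components accepting, so no string drives both machines to acceptance simultaneously and L(M) ∩ L(N) = ∅.
So no string is accepted by both, and the intersection is empty.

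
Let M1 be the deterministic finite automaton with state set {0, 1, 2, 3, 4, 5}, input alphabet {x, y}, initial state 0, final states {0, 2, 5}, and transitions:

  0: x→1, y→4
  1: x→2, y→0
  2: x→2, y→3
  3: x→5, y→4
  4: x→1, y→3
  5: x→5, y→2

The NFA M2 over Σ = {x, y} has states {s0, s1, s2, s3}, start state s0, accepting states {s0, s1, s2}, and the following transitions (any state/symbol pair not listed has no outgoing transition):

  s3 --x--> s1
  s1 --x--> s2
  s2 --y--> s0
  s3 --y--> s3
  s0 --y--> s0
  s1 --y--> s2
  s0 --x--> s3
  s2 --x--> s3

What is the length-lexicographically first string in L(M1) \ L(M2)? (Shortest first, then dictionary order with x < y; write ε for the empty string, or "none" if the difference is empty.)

xy

The string xy is accepted by M1 but not by M2.
No shorter string lies in the difference, and xy is the lexicographically first length-2 string in L(M1) \ L(M2).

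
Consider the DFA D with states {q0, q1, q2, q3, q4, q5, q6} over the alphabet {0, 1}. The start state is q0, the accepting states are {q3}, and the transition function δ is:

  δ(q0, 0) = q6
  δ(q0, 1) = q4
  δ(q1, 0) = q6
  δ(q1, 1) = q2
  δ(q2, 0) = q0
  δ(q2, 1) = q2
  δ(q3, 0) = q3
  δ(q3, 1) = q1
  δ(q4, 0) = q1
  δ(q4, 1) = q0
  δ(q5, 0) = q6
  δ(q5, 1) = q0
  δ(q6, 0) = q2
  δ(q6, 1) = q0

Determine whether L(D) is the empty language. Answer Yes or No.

Yes

The states reachable from the start state are {q0, q1, q2, q4, q6}.
None of the accepting states {q3} is reachable, so no string is accepted and L(D) = ∅.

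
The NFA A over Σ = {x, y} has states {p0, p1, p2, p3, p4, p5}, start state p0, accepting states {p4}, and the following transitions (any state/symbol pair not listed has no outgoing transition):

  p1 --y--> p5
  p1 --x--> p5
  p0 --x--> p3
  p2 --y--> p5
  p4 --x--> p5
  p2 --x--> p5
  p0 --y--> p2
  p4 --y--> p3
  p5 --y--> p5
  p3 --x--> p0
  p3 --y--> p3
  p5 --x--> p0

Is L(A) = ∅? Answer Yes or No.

Yes

The states reachable from the start state are {p0, p2, p3, p5}.
None of the accepting states {p4} is reachable, so no string is accepted and L(A) = ∅.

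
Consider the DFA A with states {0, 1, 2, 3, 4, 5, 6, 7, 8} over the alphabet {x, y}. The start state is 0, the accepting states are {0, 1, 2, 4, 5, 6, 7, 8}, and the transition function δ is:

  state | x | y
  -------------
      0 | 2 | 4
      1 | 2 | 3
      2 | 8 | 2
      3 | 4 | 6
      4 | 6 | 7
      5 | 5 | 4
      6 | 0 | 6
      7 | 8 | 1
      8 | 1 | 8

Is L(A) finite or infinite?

State 8 is reachable from the start and can reach an accepting state, and it lies on the cycle 8 → 8.
Traversing that cycle any number of times yields accepted strings of unbounded length, so the language is infinite.

infinite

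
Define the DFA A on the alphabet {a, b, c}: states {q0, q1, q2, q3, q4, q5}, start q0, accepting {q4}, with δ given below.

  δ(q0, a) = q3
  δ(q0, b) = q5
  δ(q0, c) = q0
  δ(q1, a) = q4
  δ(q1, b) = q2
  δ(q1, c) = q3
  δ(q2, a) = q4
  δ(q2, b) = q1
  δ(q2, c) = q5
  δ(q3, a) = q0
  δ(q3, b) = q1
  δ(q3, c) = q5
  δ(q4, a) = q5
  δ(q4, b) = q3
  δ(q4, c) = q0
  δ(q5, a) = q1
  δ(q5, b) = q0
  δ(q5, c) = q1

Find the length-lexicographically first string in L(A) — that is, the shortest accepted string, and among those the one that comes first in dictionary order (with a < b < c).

A breadth-first search from q0 reaches an accepting state first via the path q0 → q3 → q1 → q4 on input aba.
No string of length < 3 is accepted (BFS exhausts all shorter strings without reaching an accepting state), and aba is the lexicographically least accepting string of length 3.

aba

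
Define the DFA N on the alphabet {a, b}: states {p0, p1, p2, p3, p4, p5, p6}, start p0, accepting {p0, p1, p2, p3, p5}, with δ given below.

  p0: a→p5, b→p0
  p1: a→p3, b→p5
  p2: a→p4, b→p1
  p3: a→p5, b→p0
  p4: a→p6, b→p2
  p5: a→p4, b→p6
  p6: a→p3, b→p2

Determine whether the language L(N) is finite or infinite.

State p0 is reachable from the start and can reach an accepting state, and it lies on the cycle p0 → p0.
Traversing that cycle any number of times yields accepted strings of unbounded length, so the language is infinite.

infinite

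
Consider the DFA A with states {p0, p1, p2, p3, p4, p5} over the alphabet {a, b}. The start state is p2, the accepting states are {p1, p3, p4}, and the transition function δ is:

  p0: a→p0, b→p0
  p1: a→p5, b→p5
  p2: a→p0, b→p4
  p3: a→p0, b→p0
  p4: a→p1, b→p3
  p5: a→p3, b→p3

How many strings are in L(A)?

The useful subgraph on states {p1, p2, p3, p4, p5} is acyclic, so L(A) is finite; the longest accepting path visits 5 useful states, giving maximum string length 4.
Counting accepting paths from p2 by length: 1 of length 1, 2 of length 2, 4 of length 4. Total 7.

7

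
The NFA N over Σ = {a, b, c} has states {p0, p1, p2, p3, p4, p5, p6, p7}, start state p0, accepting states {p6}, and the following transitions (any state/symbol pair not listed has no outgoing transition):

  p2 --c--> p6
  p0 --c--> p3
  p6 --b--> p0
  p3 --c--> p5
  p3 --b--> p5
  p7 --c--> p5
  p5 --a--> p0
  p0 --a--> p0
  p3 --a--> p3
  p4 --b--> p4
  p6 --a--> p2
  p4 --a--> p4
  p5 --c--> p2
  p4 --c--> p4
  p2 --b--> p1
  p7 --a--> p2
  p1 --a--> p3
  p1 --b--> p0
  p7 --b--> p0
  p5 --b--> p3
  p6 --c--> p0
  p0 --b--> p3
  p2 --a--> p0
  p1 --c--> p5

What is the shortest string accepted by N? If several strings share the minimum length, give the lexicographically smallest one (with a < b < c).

bbcc

A breadth-first search from p0 reaches an accepting state first via the path p0 → p3 → p5 → p2 → p6 on input bbcc.
No string of length < 4 is accepted (BFS exhausts all shorter strings without reaching an accepting state), and bbcc is the lexicographically least accepting string of length 4.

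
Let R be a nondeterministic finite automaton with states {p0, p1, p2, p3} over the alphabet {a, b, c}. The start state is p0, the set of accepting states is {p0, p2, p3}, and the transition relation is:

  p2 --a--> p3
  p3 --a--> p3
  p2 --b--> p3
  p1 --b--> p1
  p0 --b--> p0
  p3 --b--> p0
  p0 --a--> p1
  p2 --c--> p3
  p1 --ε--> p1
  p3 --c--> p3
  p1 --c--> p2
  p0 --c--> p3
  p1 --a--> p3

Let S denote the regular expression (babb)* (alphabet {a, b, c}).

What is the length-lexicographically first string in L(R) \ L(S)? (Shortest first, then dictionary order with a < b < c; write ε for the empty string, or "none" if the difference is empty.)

b

The string b is accepted by R but not by S.
No shorter string lies in the difference, and b is the lexicographically first length-1 string in L(R) \ L(S).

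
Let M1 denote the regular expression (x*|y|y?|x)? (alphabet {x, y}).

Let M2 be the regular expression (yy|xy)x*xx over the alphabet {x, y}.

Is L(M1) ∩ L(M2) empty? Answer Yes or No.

Yes

Converting the expression M1 to a DFA (subset construction, then merging equivalent states) gives the minimal DFA with states {r0, r1, r2, r3}, start state r0, accepting states {r0, r1, r2} and transitions r0: x→r1, y→r2; r1: x→r1, y→r3; r2: x→r3, y→r3; r3: x→r3, y→r3.
Converting the expression M2 to a DFA (subset construction, then merging equivalent states) gives the minimal DFA with states {t0, t1, t2, t3, t4, t5}, start state t0, accepting states {t5} and transitions t0: x→t1, y→t1; t1: x→t2, y→t3; t2: x→t2, y→t2; t3: x→t4, y→t2; t4: x→t5, y→t2; t5: x→t5, y→t2.
Exploring the product automaton M1 × M2 from the start pair (r0, t0), following both machines on each input symbol, reaches 8 state pairs: (r0, t0), (r1, t1), (r2, t1), (r1, t2), (r3, t3), (r3, t2), (r3, t4), (r3, t5).
M1 accepts in {r0, r1, r2} and M2 accepts in {t5}; no reachable pair has both components accepting, so no string drives both machines to acceptance simultaneously and L(M1) ∩ L(M2) = ∅.
So no string is accepted by both, and the intersection is empty.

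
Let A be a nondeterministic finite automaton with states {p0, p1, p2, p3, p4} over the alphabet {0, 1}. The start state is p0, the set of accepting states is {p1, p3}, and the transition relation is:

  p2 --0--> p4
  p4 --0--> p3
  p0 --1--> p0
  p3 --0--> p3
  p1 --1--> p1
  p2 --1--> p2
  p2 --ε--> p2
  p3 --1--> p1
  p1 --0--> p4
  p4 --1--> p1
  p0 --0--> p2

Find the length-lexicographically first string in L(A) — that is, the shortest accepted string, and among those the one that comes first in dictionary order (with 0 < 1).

000

A breadth-first search from p0 reaches an accepting state first via the path p0 → p2 → p4 → p3 on input 000.
No string of length < 3 is accepted (BFS exhausts all shorter strings without reaching an accepting state), and 000 is the lexicographically least accepting string of length 3.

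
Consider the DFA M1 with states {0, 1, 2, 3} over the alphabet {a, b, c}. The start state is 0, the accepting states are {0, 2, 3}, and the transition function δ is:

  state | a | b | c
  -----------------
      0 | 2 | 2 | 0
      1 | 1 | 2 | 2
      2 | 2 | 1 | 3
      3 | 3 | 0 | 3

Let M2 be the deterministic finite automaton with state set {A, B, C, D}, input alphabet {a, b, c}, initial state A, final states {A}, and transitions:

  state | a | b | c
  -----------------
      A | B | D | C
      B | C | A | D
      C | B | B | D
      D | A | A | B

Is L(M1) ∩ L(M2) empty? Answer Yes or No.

The empty string ε is accepted by both M1 and M2.
Hence L(M1) ∩ L(M2) ≠ ∅.

No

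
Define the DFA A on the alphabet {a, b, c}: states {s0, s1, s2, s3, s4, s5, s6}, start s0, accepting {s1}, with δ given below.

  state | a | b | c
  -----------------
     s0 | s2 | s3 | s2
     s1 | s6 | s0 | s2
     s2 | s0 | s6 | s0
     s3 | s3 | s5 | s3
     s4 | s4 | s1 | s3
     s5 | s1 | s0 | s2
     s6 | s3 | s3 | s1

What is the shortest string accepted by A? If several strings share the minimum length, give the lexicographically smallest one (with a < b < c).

A breadth-first search from s0 reaches an accepting state first via the path s0 → s2 → s6 → s1 on input abc.
No string of length < 3 is accepted (BFS exhausts all shorter strings without reaching an accepting state), and abc is the lexicographically least accepting string of length 3.

abc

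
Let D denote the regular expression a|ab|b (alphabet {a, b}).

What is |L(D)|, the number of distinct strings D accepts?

The expression has no Kleene star, so L(D) is finite. Expanding the alternatives gives {a, b, ab}.
That is 2 of length 1, 1 of length 2: 3 strings in all.

3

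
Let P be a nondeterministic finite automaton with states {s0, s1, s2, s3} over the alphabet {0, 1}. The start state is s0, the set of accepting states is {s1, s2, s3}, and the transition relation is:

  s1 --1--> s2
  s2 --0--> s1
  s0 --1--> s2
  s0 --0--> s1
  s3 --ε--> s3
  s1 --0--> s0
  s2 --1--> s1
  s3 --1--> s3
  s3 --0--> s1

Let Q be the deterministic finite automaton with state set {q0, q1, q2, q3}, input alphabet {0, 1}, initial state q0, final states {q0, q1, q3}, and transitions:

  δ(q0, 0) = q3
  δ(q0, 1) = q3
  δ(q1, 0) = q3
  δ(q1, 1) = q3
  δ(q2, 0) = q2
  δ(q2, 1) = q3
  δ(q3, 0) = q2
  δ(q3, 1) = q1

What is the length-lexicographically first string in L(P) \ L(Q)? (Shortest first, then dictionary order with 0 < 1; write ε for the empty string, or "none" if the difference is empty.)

The string 10 is accepted by P but not by Q.
No shorter string lies in the difference, and 10 is the lexicographically first length-2 string in L(P) \ L(Q).

10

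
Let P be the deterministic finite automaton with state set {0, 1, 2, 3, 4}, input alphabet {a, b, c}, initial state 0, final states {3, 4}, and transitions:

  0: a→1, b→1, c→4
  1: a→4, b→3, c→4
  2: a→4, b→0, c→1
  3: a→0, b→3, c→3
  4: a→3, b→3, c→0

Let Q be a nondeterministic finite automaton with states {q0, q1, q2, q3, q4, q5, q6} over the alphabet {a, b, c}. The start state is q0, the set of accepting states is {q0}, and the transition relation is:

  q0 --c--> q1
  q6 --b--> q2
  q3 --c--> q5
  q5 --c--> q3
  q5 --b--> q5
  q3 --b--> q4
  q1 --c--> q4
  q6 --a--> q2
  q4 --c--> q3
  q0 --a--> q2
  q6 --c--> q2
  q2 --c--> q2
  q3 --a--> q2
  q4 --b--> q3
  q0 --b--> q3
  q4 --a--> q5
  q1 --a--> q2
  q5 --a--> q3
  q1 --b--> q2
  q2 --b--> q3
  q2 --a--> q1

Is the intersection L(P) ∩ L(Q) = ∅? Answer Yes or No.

Yes

Exploring the product automaton P × Q from the start pair (0, q0), following both machines on each input symbol, reaches 21 state pairs: (0, q0), (1, q2), (1, q3), (4, q1), (3, q3), (4, q2), (3, q4), (4, q5), (3, q2), (0, q4), (0, q2), (3, q5), (3, q1), (0, q5), (0, q3), (0, q1), (1, q5), (4, q3), (1, q1), (1, q4), (4, q4).
P accepts in {3, 4} and Q accepts in {q0}; no reachable pair has both components accepting, so no string drives both machines to acceptance simultaneously and L(P) ∩ L(Q) = ∅.
So no string is accepted by both, and the intersection is empty.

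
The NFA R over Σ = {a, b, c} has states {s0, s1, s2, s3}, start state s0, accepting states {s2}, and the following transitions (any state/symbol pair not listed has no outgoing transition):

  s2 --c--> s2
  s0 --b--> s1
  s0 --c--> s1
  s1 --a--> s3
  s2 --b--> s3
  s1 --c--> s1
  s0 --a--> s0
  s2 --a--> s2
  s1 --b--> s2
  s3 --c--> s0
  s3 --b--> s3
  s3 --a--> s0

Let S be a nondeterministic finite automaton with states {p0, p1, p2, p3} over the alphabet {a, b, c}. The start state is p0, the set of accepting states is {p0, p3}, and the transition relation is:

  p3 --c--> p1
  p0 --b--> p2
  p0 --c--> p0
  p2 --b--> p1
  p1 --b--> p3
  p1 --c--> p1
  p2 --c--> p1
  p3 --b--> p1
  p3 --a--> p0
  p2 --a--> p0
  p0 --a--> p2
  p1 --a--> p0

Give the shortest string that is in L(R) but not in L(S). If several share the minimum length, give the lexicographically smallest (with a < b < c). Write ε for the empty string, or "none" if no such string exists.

The string bb is accepted by R but not by S.
No shorter string lies in the difference, and bb is the lexicographically first length-2 string in L(R) \ L(S).

bb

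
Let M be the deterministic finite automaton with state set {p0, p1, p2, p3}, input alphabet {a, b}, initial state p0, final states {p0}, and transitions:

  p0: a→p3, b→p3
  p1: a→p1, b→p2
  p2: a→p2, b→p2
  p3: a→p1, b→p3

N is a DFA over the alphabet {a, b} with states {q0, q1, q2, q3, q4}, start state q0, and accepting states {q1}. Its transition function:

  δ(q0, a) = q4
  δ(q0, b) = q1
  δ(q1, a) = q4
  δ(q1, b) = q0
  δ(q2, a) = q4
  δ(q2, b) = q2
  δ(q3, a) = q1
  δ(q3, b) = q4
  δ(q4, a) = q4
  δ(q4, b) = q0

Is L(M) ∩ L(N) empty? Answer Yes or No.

Yes

Exploring the product automaton M × N from the start pair (p0, q0), following both machines on each input symbol, reaches 8 state pairs: (p0, q0), (p3, q4), (p3, q1), (p1, q4), (p3, q0), (p2, q0), (p2, q4), (p2, q1).
M accepts in {p0} and N accepts in {q1}; no reachable pair has both components accepting, so no string drives both machines to acceptance simultaneously and L(M) ∩ L(N) = ∅.
So no string is accepted by both, and the intersection is empty.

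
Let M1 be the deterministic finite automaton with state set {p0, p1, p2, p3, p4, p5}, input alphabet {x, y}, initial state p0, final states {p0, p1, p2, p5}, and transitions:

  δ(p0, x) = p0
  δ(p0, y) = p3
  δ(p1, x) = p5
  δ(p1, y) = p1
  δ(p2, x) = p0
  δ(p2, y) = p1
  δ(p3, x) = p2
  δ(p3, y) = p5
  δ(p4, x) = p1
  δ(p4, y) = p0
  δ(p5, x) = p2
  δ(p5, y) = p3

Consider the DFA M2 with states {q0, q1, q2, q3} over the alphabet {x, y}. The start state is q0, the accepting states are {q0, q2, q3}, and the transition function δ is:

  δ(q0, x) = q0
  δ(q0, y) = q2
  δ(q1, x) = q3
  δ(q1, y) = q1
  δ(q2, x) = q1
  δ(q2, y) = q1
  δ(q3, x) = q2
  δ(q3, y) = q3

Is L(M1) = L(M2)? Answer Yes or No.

No

The string yx is accepted by M1 but rejected by M2.
So L(M1) ≠ L(M2).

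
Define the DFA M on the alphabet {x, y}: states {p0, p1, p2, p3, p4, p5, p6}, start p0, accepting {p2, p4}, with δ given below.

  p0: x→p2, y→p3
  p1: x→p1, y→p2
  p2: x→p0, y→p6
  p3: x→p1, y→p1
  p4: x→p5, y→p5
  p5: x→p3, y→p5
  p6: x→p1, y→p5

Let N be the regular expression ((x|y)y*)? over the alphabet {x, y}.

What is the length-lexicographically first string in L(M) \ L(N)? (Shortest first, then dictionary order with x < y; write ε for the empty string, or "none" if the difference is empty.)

The string xxx is accepted by M but not by N.
No shorter string lies in the difference, and xxx is the lexicographically first length-3 string in L(M) \ L(N).

xxx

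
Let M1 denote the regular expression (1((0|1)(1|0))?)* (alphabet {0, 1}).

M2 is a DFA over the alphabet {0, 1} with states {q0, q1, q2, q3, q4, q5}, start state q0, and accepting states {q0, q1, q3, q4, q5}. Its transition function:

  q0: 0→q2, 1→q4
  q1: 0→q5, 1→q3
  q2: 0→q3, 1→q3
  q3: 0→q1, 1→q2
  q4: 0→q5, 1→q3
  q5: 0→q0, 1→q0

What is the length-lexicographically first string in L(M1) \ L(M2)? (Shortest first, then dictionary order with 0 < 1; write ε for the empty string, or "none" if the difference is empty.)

The string 111 is accepted by M1 but not by M2.
No shorter string lies in the difference, and 111 is the lexicographically first length-3 string in L(M1) \ L(M2).

111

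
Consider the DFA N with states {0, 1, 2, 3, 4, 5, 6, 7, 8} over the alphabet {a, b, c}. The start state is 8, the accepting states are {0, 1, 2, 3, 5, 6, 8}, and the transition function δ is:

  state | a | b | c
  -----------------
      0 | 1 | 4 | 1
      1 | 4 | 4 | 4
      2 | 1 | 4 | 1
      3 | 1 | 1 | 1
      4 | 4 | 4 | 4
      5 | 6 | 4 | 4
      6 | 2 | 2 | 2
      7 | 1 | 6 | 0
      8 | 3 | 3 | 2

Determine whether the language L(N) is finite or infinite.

finite

The useful states (reachable from 8 and able to reach an accepting state) are {1, 2, 3, 8}.
Restricted to these states the transition graph has no cycle, so every accepting path has bounded length and L is finite.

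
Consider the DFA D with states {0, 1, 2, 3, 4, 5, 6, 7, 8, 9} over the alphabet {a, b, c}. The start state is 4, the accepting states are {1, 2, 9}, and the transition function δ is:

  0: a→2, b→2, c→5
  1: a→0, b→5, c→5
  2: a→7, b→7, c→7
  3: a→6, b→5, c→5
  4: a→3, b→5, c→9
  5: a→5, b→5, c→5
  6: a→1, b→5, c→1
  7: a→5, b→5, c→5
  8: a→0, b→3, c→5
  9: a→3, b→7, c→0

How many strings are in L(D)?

15

The useful subgraph on states {0, 1, 2, 3, 4, 6, 9} is acyclic, so L(D) is finite; the longest accepting path visits 7 useful states, giving maximum string length 6.
Counting accepting paths from 4 by length: 1 of length 1, 4 of length 3, 2 of length 4, 4 of length 5, 4 of length 6. Total 15.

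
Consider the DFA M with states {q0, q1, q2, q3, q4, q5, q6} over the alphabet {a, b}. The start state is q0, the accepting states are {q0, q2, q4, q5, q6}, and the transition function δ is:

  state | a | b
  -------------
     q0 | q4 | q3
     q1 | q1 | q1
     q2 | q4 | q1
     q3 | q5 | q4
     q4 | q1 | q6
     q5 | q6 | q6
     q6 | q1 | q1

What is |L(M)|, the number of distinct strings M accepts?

8

The useful subgraph on states {q0, q3, q4, q5, q6} is acyclic, so L(M) is finite; the longest accepting path visits 4 useful states, giving maximum string length 3.
Counting accepting paths from q0 by length: 1 of length 0, 1 of length 1, 3 of length 2, 3 of length 3. Total 8.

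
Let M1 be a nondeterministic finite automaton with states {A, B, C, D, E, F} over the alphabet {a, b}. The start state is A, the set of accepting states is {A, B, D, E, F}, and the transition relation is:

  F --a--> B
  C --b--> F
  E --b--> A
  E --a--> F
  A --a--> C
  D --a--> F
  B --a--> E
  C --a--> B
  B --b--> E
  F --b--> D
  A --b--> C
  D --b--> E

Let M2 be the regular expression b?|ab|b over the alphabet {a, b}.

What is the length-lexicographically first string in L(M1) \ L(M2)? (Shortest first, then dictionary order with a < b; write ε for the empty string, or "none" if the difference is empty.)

The string aa is accepted by M1 but not by M2.
No shorter string lies in the difference, and aa is the lexicographically first length-2 string in L(M1) \ L(M2).

aa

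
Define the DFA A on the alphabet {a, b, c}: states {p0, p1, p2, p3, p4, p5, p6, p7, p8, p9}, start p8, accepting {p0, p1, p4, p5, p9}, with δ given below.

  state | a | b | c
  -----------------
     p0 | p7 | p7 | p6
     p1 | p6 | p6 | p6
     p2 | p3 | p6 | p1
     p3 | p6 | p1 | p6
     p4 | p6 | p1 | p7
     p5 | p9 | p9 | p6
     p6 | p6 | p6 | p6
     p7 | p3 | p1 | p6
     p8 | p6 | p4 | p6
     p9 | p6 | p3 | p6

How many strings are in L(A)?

4

The useful subgraph on states {p1, p3, p4, p7, p8} is acyclic, so L(A) is finite; the longest accepting path visits 5 useful states, giving maximum string length 4.
Counting accepting paths from p8 by length: 1 of length 1, 1 of length 2, 1 of length 3, 1 of length 4. Total 4.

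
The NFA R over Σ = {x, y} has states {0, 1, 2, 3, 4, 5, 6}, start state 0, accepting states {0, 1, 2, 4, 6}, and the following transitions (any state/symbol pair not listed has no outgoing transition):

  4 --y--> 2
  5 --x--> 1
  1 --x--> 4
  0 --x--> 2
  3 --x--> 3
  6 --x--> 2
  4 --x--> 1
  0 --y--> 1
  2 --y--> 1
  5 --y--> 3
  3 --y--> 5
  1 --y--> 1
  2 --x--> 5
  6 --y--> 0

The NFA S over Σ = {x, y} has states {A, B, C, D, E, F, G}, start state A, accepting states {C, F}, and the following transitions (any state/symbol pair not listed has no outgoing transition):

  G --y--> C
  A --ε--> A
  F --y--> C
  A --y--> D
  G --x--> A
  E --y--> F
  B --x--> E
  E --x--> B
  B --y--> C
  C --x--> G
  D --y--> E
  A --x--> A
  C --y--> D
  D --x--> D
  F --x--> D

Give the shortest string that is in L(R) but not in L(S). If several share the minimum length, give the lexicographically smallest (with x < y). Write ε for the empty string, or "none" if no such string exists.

The empty string ε is accepted by R but not by S.
Since ε is the unique shortest string, it is the required witness.

ε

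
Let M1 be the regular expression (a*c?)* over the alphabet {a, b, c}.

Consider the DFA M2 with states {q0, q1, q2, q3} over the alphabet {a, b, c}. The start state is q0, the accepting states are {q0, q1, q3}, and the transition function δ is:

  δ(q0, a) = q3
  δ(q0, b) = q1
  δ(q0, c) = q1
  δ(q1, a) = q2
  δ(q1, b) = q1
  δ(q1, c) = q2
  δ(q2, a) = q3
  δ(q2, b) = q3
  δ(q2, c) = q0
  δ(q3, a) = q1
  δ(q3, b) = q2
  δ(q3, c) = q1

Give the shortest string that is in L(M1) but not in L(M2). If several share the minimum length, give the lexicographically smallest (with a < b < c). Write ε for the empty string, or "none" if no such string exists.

ca

The string ca is accepted by M1 but not by M2.
No shorter string lies in the difference, and ca is the lexicographically first length-2 string in L(M1) \ L(M2).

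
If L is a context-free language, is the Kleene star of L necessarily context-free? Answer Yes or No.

Yes

If S₁ is the start symbol of a grammar for L, the grammar with new start symbol S and productions S → S₁S | ε generates L*.
So the context-free languages are closed under Kleene star.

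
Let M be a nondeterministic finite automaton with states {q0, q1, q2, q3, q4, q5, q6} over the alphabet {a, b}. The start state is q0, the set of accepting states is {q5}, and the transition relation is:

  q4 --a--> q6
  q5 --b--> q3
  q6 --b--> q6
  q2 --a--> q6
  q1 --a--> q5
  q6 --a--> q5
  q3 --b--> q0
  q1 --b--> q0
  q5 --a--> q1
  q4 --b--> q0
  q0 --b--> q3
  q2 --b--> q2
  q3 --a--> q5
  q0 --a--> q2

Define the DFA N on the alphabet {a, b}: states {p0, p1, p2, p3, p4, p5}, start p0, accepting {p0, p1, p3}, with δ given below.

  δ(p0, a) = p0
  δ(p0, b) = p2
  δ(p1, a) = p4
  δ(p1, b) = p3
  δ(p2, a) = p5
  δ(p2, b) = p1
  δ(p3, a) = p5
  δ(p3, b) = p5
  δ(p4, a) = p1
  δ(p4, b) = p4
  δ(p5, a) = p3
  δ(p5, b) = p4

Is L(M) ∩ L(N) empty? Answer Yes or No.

No

The string aaa is accepted by both M and N.
Hence L(M) ∩ L(N) ≠ ∅.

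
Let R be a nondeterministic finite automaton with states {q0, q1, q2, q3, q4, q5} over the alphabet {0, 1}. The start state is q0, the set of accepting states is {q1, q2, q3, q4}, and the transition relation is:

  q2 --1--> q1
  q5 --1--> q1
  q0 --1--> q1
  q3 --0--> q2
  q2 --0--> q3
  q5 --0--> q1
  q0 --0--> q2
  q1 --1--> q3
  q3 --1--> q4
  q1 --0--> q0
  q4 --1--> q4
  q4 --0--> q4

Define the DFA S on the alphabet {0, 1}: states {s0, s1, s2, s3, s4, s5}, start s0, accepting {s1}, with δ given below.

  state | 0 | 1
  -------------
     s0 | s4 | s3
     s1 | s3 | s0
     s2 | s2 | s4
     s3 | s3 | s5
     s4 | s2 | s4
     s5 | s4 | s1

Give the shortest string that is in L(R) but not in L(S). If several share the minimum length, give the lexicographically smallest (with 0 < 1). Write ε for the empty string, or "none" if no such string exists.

The string 0 is accepted by R but not by S.
No shorter string lies in the difference, and 0 is the lexicographically first length-1 string in L(R) \ L(S).

0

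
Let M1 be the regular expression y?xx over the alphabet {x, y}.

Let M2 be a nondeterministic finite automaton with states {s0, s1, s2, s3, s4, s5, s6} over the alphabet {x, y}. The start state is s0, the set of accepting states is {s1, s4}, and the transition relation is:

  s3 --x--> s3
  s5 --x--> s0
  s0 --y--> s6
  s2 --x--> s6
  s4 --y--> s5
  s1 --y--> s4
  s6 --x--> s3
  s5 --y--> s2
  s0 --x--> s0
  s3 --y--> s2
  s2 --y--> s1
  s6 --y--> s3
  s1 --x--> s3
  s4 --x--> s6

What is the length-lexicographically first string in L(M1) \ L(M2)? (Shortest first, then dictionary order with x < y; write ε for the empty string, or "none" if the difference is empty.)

xx

The string xx is accepted by M1 but not by M2.
No shorter string lies in the difference, and xx is the lexicographically first length-2 string in L(M1) \ L(M2).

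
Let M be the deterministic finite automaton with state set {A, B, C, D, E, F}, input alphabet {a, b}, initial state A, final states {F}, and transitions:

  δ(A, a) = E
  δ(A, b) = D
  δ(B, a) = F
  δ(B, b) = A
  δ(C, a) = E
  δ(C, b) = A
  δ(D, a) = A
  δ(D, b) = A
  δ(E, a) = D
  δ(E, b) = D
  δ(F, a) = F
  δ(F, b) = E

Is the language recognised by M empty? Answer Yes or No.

The states reachable from the start state are {A, D, E}.
None of the accepting states {F} is reachable, so no string is accepted and L(M) = ∅.

Yes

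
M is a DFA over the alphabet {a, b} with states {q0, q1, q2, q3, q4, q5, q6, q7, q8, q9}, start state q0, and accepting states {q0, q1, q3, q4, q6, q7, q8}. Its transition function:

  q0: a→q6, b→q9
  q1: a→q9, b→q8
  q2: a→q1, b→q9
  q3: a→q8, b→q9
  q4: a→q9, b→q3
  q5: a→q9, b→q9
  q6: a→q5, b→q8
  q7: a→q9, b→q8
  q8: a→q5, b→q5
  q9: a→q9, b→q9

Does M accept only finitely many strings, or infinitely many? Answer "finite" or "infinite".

finite

The useful states (reachable from q0 and able to reach an accepting state) are {q0, q6, q8}.
Restricted to these states the transition graph has no cycle, so every accepting path has bounded length and L is finite.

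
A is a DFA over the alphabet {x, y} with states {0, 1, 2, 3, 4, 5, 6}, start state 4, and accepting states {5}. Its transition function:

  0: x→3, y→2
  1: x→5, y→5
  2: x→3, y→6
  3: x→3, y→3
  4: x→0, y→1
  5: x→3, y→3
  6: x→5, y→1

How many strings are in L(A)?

The useful subgraph on states {0, 1, 2, 4, 5, 6} is acyclic, so L(A) is finite; the longest accepting path visits 6 useful states, giving maximum string length 5.
Counting accepting paths from 4 by length: 2 of length 2, 1 of length 4, 2 of length 5. Total 5.

5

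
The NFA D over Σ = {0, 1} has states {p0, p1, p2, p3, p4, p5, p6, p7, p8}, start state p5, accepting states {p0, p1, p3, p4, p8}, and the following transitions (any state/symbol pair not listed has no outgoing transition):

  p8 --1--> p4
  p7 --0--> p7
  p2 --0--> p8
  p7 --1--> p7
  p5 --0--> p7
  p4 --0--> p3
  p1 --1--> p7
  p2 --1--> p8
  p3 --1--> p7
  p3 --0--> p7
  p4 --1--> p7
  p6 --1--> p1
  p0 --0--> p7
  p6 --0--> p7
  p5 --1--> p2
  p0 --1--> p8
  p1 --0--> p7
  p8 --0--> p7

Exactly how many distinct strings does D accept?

6

The useful subgraph on states {p2, p3, p4, p5, p8} is acyclic, so L(D) is finite; the longest accepting path visits 5 useful states, giving maximum string length 4.
Counting accepting paths from p5 by length: 2 of length 2, 2 of length 3, 2 of length 4. Total 6.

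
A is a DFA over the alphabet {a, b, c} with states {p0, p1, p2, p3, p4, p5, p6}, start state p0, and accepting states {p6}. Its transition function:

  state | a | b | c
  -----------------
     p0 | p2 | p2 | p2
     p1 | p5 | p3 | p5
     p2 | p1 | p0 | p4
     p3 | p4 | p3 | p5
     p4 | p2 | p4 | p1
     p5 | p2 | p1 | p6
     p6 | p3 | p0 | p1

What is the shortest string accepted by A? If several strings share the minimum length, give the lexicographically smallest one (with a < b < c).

A breadth-first search from p0 reaches an accepting state first via the path p0 → p2 → p1 → p5 → p6 on input aaac.
No string of length < 4 is accepted (BFS exhausts all shorter strings without reaching an accepting state), and aaac is the lexicographically least accepting string of length 4.

aaac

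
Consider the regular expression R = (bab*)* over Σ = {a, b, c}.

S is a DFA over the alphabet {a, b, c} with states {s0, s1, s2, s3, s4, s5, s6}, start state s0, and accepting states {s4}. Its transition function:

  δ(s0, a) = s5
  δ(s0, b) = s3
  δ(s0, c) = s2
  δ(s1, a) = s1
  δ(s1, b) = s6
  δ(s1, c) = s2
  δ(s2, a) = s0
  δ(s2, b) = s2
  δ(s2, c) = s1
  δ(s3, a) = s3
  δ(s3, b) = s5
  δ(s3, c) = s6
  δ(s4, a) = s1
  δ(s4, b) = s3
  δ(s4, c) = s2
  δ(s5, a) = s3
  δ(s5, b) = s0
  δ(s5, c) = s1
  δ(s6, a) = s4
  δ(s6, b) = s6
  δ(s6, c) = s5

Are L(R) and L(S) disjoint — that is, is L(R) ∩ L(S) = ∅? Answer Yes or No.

Converting the expression R to a DFA (subset construction, then merging equivalent states) gives the minimal DFA with states {r0, r1, r2, r3, r4}, start state r0, accepting states {r0, r3, r4} and transitions r0: a→r1, b→r2, c→r1; r1: a→r1, b→r1, c→r1; r2: a→r3, b→r1, c→r1; r3: a→r1, b→r4, c→r1; r4: a→r3, b→r4, c→r1.
Exploring the product automaton R × S from the start pair (r0, s0), following both machines on each input symbol, reaches 14 state pairs: (r0, s0), (r1, s5), (r2, s3), (r1, s2), (r1, s3), (r1, s0), (r1, s1), (r3, s3), (r1, s6), (r4, s5), (r1, s4), (r4, s0), (r3, s5), (r4, s3).
R accepts in {r0, r3, r4} and S accepts in {s4}; no reachable pair has both components accepting, so no string drives both machines to acceptance simultaneously and L(R) ∩ L(S) = ∅.
So no string is accepted by both, and the intersection is empty.

Yes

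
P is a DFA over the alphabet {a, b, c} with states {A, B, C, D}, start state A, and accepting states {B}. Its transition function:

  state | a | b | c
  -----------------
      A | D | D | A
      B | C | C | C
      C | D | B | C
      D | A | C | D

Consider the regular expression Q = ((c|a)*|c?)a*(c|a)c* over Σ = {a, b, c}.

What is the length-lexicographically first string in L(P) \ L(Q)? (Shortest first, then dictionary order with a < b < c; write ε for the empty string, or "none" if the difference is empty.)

The string abb is accepted by P but not by Q.
No shorter string lies in the difference, and abb is the lexicographically first length-3 string in L(P) \ L(Q).

abb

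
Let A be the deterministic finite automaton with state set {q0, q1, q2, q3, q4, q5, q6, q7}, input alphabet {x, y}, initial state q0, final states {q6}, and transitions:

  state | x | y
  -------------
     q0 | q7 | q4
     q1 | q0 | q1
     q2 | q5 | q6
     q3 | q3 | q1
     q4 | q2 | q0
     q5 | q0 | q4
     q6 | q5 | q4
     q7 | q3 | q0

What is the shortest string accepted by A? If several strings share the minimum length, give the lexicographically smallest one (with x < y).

yxy

A breadth-first search from q0 reaches an accepting state first via the path q0 → q4 → q2 → q6 on input yxy.
No string of length < 3 is accepted (BFS exhausts all shorter strings without reaching an accepting state), and yxy is the lexicographically least accepting string of length 3.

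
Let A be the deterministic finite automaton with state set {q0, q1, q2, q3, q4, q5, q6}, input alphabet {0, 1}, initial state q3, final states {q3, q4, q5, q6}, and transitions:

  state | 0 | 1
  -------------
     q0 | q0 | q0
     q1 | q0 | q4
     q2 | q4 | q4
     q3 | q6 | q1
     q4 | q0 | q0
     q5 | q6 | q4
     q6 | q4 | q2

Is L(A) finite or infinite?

The useful states (reachable from q3 and able to reach an accepting state) are {q1, q2, q3, q4, q6}.
Restricted to these states the transition graph has no cycle, so every accepting path has bounded length and L is finite.

finite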